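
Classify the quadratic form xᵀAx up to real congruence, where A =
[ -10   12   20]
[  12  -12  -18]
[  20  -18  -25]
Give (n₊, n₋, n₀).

step 0: pivot -10 → sign −
step 1: pivot 12/5 → sign +
step 2: row/col 2 already zero → sign 0
signature = (1, 1, 1)

Answer: (1, 1, 1)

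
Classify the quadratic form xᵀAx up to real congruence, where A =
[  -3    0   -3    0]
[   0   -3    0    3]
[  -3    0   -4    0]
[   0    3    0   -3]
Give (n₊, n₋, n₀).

Answer: (0, 3, 1)

Derivation:
step 0: pivot -3 → sign −
step 1: pivot -3 → sign −
step 2: pivot -1 → sign −
step 3: row/col 3 already zero → sign 0
signature = (0, 3, 1)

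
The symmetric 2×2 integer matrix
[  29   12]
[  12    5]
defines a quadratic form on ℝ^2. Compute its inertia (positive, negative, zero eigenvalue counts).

Answer: (2, 0, 0)

Derivation:
step 0: pivot 29 → sign +
step 1: pivot 1/29 → sign +
signature = (2, 0, 0)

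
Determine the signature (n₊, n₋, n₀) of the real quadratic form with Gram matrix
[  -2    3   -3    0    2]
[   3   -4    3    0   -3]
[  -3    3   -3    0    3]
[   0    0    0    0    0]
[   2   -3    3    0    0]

step 0: pivot -2 → sign −
step 1: pivot 1/2 → sign +
step 2: pivot -3 → sign −
step 3: pivot 2 → sign +
step 4: row/col 4 already zero → sign 0
signature = (2, 2, 1)

Answer: (2, 2, 1)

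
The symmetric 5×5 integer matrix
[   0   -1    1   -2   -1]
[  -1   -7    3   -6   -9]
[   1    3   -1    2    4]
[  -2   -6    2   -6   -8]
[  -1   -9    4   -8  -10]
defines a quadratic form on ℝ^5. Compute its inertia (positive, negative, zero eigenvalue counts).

Answer: (2, 3, 0)

Derivation:
step 0: pivot -7 → sign −
step 1: pivot 1/7 → sign +
step 2: pivot -2 → sign −
step 3: pivot -2 → sign −
step 4: pivot 3/2 → sign +
signature = (2, 3, 0)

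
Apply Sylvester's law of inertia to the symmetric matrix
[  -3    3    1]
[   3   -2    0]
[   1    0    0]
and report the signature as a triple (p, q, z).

Answer: (1, 2, 0)

Derivation:
step 0: pivot -3 → sign −
step 1: pivot 1 → sign +
step 2: pivot -2/3 → sign −
signature = (1, 2, 0)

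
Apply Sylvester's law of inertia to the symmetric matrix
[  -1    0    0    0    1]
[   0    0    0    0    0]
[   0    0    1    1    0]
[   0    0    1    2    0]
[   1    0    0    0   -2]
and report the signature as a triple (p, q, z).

step 0: pivot -1 → sign −
step 1: pivot 1 → sign +
step 2: pivot 1 → sign +
step 3: pivot -1 → sign −
step 4: row/col 4 already zero → sign 0
signature = (2, 2, 1)

Answer: (2, 2, 1)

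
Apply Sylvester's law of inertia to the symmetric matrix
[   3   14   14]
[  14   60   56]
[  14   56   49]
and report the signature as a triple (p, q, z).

Answer: (1, 1, 1)

Derivation:
step 0: pivot 3 → sign +
step 1: pivot -16/3 → sign −
step 2: row/col 2 already zero → sign 0
signature = (1, 1, 1)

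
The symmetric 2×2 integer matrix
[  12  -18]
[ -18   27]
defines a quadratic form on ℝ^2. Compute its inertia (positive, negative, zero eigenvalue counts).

step 0: pivot 12 → sign +
step 1: row/col 1 already zero → sign 0
signature = (1, 0, 1)

Answer: (1, 0, 1)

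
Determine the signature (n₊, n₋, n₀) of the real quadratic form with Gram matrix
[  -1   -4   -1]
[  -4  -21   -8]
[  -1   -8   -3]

step 0: pivot -1 → sign −
step 1: pivot -5 → sign −
step 2: pivot 6/5 → sign +
signature = (1, 2, 0)

Answer: (1, 2, 0)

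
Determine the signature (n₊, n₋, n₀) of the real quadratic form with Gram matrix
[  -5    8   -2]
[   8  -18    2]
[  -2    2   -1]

Answer: (1, 2, 0)

Derivation:
step 0: pivot -5 → sign −
step 1: pivot -26/5 → sign −
step 2: pivot 1/13 → sign +
signature = (1, 2, 0)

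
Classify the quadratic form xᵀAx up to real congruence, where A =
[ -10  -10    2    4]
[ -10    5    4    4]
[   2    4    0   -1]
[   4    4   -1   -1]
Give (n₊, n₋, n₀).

step 0: pivot -10 → sign −
step 1: pivot 15 → sign +
step 2: pivot 2/15 → sign +
step 3: pivot 3/10 → sign +
signature = (3, 1, 0)

Answer: (3, 1, 0)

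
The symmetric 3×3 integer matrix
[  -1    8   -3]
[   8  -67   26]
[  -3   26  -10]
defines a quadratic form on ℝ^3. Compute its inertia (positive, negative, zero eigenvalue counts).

Answer: (1, 2, 0)

Derivation:
step 0: pivot -1 → sign −
step 1: pivot -3 → sign −
step 2: pivot 1/3 → sign +
signature = (1, 2, 0)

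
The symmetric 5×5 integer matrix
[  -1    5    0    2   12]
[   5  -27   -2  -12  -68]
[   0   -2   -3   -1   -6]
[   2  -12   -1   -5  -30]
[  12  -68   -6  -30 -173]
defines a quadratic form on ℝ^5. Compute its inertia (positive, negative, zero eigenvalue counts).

Answer: (1, 4, 0)

Derivation:
step 0: pivot -1 → sign −
step 1: pivot -2 → sign −
step 2: pivot -1 → sign −
step 3: pivot 2 → sign +
step 4: pivot -1 → sign −
signature = (1, 4, 0)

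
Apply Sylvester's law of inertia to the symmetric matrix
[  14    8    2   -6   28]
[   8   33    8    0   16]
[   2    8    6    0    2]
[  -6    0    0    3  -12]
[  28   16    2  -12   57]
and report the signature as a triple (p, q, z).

Answer: (4, 0, 1)

Derivation:
step 0: pivot 14 → sign +
step 1: pivot 199/7 → sign +
step 2: pivot 808/199 → sign +
step 3: pivot 3/202 → sign +
step 4: row/col 4 already zero → sign 0
signature = (4, 0, 1)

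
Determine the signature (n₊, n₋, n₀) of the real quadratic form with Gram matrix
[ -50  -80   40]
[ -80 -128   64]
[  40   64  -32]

step 0: pivot -50 → sign −
step 1: row/col 1 already zero → sign 0
step 2: row/col 2 already zero → sign 0
signature = (0, 1, 2)

Answer: (0, 1, 2)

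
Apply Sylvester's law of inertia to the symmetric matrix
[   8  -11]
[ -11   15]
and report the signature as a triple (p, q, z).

Answer: (1, 1, 0)

Derivation:
step 0: pivot 8 → sign +
step 1: pivot -1/8 → sign −
signature = (1, 1, 0)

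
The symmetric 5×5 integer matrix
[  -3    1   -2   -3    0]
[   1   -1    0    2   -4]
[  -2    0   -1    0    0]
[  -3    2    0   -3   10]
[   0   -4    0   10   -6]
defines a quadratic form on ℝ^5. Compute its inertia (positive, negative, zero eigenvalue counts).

step 0: pivot -3 → sign −
step 1: pivot -2/3 → sign −
step 2: pivot 1 → sign +
step 3: pivot 1/2 → sign +
step 4: pivot 2 → sign +
signature = (3, 2, 0)

Answer: (3, 2, 0)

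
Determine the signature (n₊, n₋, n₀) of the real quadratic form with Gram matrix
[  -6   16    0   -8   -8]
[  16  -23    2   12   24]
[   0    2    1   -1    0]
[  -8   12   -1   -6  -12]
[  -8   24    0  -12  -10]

Answer: (4, 1, 0)

Derivation:
step 0: pivot -6 → sign −
step 1: pivot 59/3 → sign +
step 2: pivot 47/59 → sign +
step 3: pivot 11/47 → sign +
step 4: pivot 2/11 → sign +
signature = (4, 1, 0)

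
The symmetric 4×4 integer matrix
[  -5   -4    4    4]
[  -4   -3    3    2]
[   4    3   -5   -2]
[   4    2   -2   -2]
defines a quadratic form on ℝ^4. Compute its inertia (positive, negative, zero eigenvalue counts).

step 0: pivot -5 → sign −
step 1: pivot 1/5 → sign +
step 2: pivot -2 → sign −
step 3: pivot -6 → sign −
signature = (1, 3, 0)

Answer: (1, 3, 0)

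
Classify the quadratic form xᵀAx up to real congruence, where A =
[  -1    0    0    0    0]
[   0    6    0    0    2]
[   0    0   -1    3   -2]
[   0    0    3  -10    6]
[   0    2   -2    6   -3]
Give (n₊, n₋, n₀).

Answer: (2, 3, 0)

Derivation:
step 0: pivot -1 → sign −
step 1: pivot 6 → sign +
step 2: pivot -1 → sign −
step 3: pivot -1 → sign −
step 4: pivot 1/3 → sign +
signature = (2, 3, 0)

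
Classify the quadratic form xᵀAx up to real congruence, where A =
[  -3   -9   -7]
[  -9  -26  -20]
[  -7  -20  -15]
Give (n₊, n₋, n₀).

step 0: pivot -3 → sign −
step 1: pivot 1 → sign +
step 2: pivot 1/3 → sign +
signature = (2, 1, 0)

Answer: (2, 1, 0)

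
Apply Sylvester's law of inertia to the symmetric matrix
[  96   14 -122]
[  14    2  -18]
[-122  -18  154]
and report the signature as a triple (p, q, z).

Answer: (1, 1, 1)

Derivation:
step 0: pivot 96 → sign +
step 1: pivot -1/24 → sign −
step 2: row/col 2 already zero → sign 0
signature = (1, 1, 1)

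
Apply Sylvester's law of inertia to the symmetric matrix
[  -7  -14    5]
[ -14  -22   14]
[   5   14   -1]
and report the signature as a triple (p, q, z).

step 0: pivot -7 → sign −
step 1: pivot 6 → sign +
step 2: pivot -2/21 → sign −
signature = (1, 2, 0)

Answer: (1, 2, 0)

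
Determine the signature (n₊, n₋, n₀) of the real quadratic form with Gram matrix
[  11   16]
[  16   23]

step 0: pivot 11 → sign +
step 1: pivot -3/11 → sign −
signature = (1, 1, 0)

Answer: (1, 1, 0)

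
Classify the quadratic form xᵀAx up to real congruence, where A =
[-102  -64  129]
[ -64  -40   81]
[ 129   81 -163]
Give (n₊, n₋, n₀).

step 0: pivot -102 → sign −
step 1: pivot 8/51 → sign +
step 2: pivot 1/8 → sign +
signature = (2, 1, 0)

Answer: (2, 1, 0)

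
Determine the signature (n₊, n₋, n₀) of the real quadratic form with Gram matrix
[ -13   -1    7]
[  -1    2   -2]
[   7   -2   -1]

Answer: (1, 2, 0)

Derivation:
step 0: pivot -13 → sign −
step 1: pivot 27/13 → sign +
step 2: pivot -1/3 → sign −
signature = (1, 2, 0)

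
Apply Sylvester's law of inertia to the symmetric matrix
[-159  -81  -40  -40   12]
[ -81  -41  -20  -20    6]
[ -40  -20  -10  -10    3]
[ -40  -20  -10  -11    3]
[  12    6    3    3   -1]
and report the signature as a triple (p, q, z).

Answer: (1, 4, 0)

Derivation:
step 0: pivot -159 → sign −
step 1: pivot 14/53 → sign +
step 2: pivot -10/21 → sign −
step 3: pivot -1 → sign −
step 4: pivot -1/10 → sign −
signature = (1, 4, 0)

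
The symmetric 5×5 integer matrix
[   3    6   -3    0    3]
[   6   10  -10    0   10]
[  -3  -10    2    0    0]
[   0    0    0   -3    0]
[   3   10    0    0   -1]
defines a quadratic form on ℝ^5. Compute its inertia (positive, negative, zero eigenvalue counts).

Answer: (3, 2, 0)

Derivation:
step 0: pivot 3 → sign +
step 1: pivot -2 → sign −
step 2: pivot 7 → sign +
step 3: pivot -3 → sign −
step 4: pivot 3/7 → sign +
signature = (3, 2, 0)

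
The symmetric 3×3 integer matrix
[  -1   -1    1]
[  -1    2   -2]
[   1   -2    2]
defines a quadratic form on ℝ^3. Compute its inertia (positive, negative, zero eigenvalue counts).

Answer: (1, 1, 1)

Derivation:
step 0: pivot -1 → sign −
step 1: pivot 3 → sign +
step 2: row/col 2 already zero → sign 0
signature = (1, 1, 1)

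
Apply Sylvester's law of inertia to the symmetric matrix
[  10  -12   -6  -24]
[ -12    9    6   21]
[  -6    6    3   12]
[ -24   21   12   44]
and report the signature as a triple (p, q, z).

step 0: pivot 10 → sign +
step 1: pivot -27/5 → sign −
step 2: pivot -1/3 → sign −
step 3: pivot -1 → sign −
signature = (1, 3, 0)

Answer: (1, 3, 0)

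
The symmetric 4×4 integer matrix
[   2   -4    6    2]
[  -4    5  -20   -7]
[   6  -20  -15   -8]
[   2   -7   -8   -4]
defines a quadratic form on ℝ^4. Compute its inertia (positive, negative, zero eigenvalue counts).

Answer: (2, 2, 0)

Derivation:
step 0: pivot 2 → sign +
step 1: pivot -3 → sign −
step 2: pivot -35/3 → sign −
step 3: pivot 3/35 → sign +
signature = (2, 2, 0)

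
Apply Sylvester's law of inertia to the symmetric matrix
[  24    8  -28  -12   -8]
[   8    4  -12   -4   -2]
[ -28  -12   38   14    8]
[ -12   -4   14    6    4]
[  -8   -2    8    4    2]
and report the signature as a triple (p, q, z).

Answer: (2, 1, 2)

Derivation:
step 0: pivot 24 → sign +
step 1: pivot 4/3 → sign +
step 2: pivot -1 → sign −
step 3: row/col 3 already zero → sign 0
step 4: row/col 4 already zero → sign 0
signature = (2, 1, 2)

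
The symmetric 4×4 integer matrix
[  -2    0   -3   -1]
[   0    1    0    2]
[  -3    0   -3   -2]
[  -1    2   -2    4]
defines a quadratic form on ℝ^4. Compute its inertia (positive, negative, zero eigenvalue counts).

Answer: (3, 1, 0)

Derivation:
step 0: pivot -2 → sign −
step 1: pivot 1 → sign +
step 2: pivot 3/2 → sign +
step 3: pivot 1/3 → sign +
signature = (3, 1, 0)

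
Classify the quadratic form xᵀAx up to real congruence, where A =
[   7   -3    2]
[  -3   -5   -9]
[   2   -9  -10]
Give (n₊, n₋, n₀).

step 0: pivot 7 → sign +
step 1: pivot -44/7 → sign −
step 2: pivot -1/44 → sign −
signature = (1, 2, 0)

Answer: (1, 2, 0)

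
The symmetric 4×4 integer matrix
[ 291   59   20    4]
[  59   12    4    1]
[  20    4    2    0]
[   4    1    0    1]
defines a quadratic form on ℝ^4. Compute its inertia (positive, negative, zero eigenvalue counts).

step 0: pivot 291 → sign +
step 1: pivot 11/291 → sign +
step 2: pivot 6/11 → sign +
step 3: row/col 3 already zero → sign 0
signature = (3, 0, 1)

Answer: (3, 0, 1)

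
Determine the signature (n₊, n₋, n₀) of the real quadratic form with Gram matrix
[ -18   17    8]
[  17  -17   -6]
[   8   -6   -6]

Answer: (1, 2, 0)

Derivation:
step 0: pivot -18 → sign −
step 1: pivot -17/18 → sign −
step 2: pivot 2/17 → sign +
signature = (1, 2, 0)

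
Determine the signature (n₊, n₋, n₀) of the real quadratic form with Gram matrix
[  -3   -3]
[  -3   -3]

step 0: pivot -3 → sign −
step 1: row/col 1 already zero → sign 0
signature = (0, 1, 1)

Answer: (0, 1, 1)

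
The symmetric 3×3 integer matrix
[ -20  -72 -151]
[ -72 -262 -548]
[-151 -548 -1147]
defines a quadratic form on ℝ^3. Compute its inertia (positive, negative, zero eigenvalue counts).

step 0: pivot -20 → sign −
step 1: pivot -14/5 → sign −
step 2: pivot -1/28 → sign −
signature = (0, 3, 0)

Answer: (0, 3, 0)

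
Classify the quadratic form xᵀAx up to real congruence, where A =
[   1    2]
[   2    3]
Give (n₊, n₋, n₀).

Answer: (1, 1, 0)

Derivation:
step 0: pivot 1 → sign +
step 1: pivot -1 → sign −
signature = (1, 1, 0)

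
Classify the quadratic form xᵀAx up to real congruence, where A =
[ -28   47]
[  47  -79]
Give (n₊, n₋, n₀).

Answer: (0, 2, 0)

Derivation:
step 0: pivot -28 → sign −
step 1: pivot -3/28 → sign −
signature = (0, 2, 0)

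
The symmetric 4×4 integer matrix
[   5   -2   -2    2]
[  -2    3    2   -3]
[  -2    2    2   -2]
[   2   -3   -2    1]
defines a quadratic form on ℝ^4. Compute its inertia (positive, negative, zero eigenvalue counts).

Answer: (3, 1, 0)

Derivation:
step 0: pivot 5 → sign +
step 1: pivot 11/5 → sign +
step 2: pivot 6/11 → sign +
step 3: pivot -2 → sign −
signature = (3, 1, 0)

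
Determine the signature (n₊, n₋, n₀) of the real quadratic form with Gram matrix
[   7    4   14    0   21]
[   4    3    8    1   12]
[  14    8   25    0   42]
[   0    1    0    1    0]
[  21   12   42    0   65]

Answer: (3, 2, 0)

Derivation:
step 0: pivot 7 → sign +
step 1: pivot 5/7 → sign +
step 2: pivot -3 → sign −
step 3: pivot -2/5 → sign −
step 4: pivot 2 → sign +
signature = (3, 2, 0)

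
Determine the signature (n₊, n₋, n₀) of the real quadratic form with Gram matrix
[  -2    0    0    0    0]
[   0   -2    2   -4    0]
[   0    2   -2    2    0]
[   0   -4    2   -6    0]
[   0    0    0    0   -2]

step 0: pivot -2 → sign −
step 1: pivot -2 → sign −
step 2: pivot 2 → sign +
step 3: pivot -2 → sign −
step 4: pivot -2 → sign −
signature = (1, 4, 0)

Answer: (1, 4, 0)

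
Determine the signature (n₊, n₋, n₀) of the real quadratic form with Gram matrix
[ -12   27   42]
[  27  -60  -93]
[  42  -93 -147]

Answer: (1, 2, 0)

Derivation:
step 0: pivot -12 → sign −
step 1: pivot 3/4 → sign +
step 2: pivot -3 → sign −
signature = (1, 2, 0)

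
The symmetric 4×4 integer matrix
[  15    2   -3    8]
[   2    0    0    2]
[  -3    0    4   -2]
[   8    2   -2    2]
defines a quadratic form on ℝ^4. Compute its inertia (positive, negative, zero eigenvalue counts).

Answer: (3, 1, 0)

Derivation:
step 0: pivot 15 → sign +
step 1: pivot -4/15 → sign −
step 2: pivot 4 → sign +
step 3: pivot 3/4 → sign +
signature = (3, 1, 0)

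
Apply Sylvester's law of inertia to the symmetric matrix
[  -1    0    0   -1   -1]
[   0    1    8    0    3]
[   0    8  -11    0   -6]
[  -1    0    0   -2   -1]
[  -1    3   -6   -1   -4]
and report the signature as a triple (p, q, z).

Answer: (1, 3, 1)

Derivation:
step 0: pivot -1 → sign −
step 1: pivot 1 → sign +
step 2: pivot -75 → sign −
step 3: pivot -1 → sign −
step 4: row/col 4 already zero → sign 0
signature = (1, 3, 1)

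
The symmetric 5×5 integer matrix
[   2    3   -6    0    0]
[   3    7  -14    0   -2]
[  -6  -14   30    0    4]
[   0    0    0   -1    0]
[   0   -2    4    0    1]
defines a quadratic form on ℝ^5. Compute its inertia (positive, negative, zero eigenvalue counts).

step 0: pivot 2 → sign +
step 1: pivot 5/2 → sign +
step 2: pivot 2 → sign +
step 3: pivot -1 → sign −
step 4: pivot -3/5 → sign −
signature = (3, 2, 0)

Answer: (3, 2, 0)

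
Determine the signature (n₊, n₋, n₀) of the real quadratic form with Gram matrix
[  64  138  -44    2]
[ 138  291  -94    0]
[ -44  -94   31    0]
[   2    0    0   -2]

step 0: pivot 64 → sign +
step 1: pivot -105/16 → sign −
step 2: pivot 13/15 → sign +
step 3: pivot 3/91 → sign +
signature = (3, 1, 0)

Answer: (3, 1, 0)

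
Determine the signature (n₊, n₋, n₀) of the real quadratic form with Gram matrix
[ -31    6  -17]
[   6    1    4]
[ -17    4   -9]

Answer: (2, 1, 0)

Derivation:
step 0: pivot -31 → sign −
step 1: pivot 67/31 → sign +
step 2: pivot 6/67 → sign +
signature = (2, 1, 0)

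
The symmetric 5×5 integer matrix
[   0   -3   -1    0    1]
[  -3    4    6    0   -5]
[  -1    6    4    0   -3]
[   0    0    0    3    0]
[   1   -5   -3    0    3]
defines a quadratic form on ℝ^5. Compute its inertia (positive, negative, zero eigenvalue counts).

step 0: pivot 4 → sign +
step 1: pivot -9/4 → sign −
step 2: pivot 4/9 → sign +
step 3: pivot 3 → sign +
step 4: row/col 4 already zero → sign 0
signature = (3, 1, 1)

Answer: (3, 1, 1)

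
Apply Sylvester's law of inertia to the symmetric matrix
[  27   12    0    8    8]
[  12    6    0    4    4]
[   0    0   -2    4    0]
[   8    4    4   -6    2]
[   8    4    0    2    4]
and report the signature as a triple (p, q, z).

step 0: pivot 27 → sign +
step 1: pivot 2/3 → sign +
step 2: pivot -2 → sign −
step 3: pivot -2/3 → sign −
step 4: pivot 2 → sign +
signature = (3, 2, 0)

Answer: (3, 2, 0)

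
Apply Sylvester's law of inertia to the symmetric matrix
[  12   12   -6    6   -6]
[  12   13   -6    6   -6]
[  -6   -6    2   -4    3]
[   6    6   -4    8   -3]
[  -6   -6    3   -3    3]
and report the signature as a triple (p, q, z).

Answer: (3, 1, 1)

Derivation:
step 0: pivot 12 → sign +
step 1: pivot 1 → sign +
step 2: pivot -1 → sign −
step 3: pivot 6 → sign +
step 4: row/col 4 already zero → sign 0
signature = (3, 1, 1)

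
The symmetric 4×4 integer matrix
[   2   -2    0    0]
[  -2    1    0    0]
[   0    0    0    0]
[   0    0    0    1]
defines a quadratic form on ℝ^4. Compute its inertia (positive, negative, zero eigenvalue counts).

step 0: pivot 2 → sign +
step 1: pivot -1 → sign −
step 2: pivot 1 → sign +
step 3: row/col 3 already zero → sign 0
signature = (2, 1, 1)

Answer: (2, 1, 1)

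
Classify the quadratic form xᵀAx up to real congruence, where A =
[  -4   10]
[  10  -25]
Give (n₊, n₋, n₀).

Answer: (0, 1, 1)

Derivation:
step 0: pivot -4 → sign −
step 1: row/col 1 already zero → sign 0
signature = (0, 1, 1)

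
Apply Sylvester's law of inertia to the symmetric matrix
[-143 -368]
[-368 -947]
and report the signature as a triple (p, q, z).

step 0: pivot -143 → sign −
step 1: pivot 3/143 → sign +
signature = (1, 1, 0)

Answer: (1, 1, 0)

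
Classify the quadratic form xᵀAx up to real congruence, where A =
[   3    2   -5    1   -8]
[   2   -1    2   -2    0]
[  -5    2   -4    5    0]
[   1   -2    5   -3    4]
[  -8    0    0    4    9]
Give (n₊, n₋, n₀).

step 0: pivot 3 → sign +
step 1: pivot -7/3 → sign −
step 2: pivot -1/7 → sign −
step 3: pivot 2 → sign +
step 4: pivot 1 → sign +
signature = (3, 2, 0)

Answer: (3, 2, 0)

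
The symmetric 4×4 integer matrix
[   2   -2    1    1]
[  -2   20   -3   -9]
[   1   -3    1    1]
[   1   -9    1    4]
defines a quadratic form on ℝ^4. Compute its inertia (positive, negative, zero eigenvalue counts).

step 0: pivot 2 → sign +
step 1: pivot 18 → sign +
step 2: pivot 5/18 → sign +
step 3: pivot -3/5 → sign −
signature = (3, 1, 0)

Answer: (3, 1, 0)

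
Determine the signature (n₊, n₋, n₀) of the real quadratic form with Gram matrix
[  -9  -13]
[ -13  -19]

step 0: pivot -9 → sign −
step 1: pivot -2/9 → sign −
signature = (0, 2, 0)

Answer: (0, 2, 0)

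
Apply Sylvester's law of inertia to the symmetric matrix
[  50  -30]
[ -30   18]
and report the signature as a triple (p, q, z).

step 0: pivot 50 → sign +
step 1: row/col 1 already zero → sign 0
signature = (1, 0, 1)

Answer: (1, 0, 1)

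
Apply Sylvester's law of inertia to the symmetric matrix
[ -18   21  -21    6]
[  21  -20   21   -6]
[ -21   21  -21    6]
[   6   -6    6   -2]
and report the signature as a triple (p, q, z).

Answer: (2, 2, 0)

Derivation:
step 0: pivot -18 → sign −
step 1: pivot 9/2 → sign +
step 2: pivot 7/9 → sign +
step 3: pivot -2/7 → sign −
signature = (2, 2, 0)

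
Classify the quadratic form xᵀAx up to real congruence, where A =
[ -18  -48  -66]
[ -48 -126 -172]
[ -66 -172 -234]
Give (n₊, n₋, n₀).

Answer: (1, 1, 1)

Derivation:
step 0: pivot -18 → sign −
step 1: pivot 2 → sign +
step 2: row/col 2 already zero → sign 0
signature = (1, 1, 1)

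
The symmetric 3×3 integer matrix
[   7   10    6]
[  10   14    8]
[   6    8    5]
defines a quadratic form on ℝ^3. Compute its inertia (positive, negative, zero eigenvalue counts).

step 0: pivot 7 → sign +
step 1: pivot -2/7 → sign −
step 2: pivot 1 → sign +
signature = (2, 1, 0)

Answer: (2, 1, 0)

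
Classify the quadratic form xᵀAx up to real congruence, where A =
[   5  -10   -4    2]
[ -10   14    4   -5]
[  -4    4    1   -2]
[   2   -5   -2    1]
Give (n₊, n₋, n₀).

Answer: (3, 1, 0)

Derivation:
step 0: pivot 5 → sign +
step 1: pivot -6 → sign −
step 2: pivot 7/15 → sign +
step 3: pivot 3/14 → sign +
signature = (3, 1, 0)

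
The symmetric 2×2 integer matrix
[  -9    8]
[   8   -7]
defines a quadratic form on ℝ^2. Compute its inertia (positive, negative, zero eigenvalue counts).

step 0: pivot -9 → sign −
step 1: pivot 1/9 → sign +
signature = (1, 1, 0)

Answer: (1, 1, 0)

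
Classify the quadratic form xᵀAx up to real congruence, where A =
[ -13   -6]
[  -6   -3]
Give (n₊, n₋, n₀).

Answer: (0, 2, 0)

Derivation:
step 0: pivot -13 → sign −
step 1: pivot -3/13 → sign −
signature = (0, 2, 0)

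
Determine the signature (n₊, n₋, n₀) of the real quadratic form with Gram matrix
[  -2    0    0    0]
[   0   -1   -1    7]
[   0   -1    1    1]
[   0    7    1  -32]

Answer: (1, 3, 0)

Derivation:
step 0: pivot -2 → sign −
step 1: pivot -1 → sign −
step 2: pivot 2 → sign +
step 3: pivot -1 → sign −
signature = (1, 3, 0)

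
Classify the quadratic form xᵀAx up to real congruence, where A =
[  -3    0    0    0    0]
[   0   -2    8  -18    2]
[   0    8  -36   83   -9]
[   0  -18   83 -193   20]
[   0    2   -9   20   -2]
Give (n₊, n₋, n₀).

step 0: pivot -3 → sign −
step 1: pivot -2 → sign −
step 2: pivot -4 → sign −
step 3: pivot -3/4 → sign −
step 4: pivot 1 → sign +
signature = (1, 4, 0)

Answer: (1, 4, 0)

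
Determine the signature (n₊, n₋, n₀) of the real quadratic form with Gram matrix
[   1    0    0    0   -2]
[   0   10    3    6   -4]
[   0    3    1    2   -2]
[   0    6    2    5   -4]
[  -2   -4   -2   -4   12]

Answer: (4, 0, 1)

Derivation:
step 0: pivot 1 → sign +
step 1: pivot 10 → sign +
step 2: pivot 1/10 → sign +
step 3: pivot 1 → sign +
step 4: row/col 4 already zero → sign 0
signature = (4, 0, 1)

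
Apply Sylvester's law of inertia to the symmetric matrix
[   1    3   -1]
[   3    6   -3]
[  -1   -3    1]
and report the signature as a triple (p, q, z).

Answer: (1, 1, 1)

Derivation:
step 0: pivot 1 → sign +
step 1: pivot -3 → sign −
step 2: row/col 2 already zero → sign 0
signature = (1, 1, 1)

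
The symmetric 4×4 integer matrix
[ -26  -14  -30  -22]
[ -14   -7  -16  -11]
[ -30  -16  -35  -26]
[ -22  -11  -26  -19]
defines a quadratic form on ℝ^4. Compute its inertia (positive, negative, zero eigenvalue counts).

step 0: pivot -26 → sign −
step 1: pivot 7/13 → sign +
step 2: pivot -3/7 → sign −
step 3: row/col 3 already zero → sign 0
signature = (1, 2, 1)

Answer: (1, 2, 1)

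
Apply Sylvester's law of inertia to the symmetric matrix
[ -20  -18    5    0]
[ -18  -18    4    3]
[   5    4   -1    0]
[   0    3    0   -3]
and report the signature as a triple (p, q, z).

Answer: (2, 2, 0)

Derivation:
step 0: pivot -20 → sign −
step 1: pivot -9/5 → sign −
step 2: pivot 7/18 → sign +
step 3: pivot 3/14 → sign +
signature = (2, 2, 0)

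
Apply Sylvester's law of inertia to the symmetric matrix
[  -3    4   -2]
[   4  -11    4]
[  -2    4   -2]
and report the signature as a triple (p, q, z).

Answer: (0, 3, 0)

Derivation:
step 0: pivot -3 → sign −
step 1: pivot -17/3 → sign −
step 2: pivot -6/17 → sign −
signature = (0, 3, 0)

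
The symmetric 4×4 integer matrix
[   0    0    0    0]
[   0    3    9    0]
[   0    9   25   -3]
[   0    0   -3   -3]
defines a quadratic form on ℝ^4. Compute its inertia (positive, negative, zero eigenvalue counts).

Answer: (2, 1, 1)

Derivation:
step 0: pivot 3 → sign +
step 1: pivot -2 → sign −
step 2: pivot 3/2 → sign +
step 3: row/col 3 already zero → sign 0
signature = (2, 1, 1)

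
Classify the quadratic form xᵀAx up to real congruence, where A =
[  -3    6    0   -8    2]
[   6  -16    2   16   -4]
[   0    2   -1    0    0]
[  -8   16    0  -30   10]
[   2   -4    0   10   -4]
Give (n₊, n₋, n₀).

step 0: pivot -3 → sign −
step 1: pivot -4 → sign −
step 2: pivot -26/3 → sign −
step 3: pivot -2/13 → sign −
step 4: row/col 4 already zero → sign 0
signature = (0, 4, 1)

Answer: (0, 4, 1)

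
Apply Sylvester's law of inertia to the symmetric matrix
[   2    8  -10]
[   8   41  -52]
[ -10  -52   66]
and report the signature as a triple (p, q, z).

Answer: (2, 0, 1)

Derivation:
step 0: pivot 2 → sign +
step 1: pivot 9 → sign +
step 2: row/col 2 already zero → sign 0
signature = (2, 0, 1)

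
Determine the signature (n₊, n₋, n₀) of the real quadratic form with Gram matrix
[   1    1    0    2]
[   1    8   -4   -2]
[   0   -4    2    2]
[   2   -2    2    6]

step 0: pivot 1 → sign +
step 1: pivot 7 → sign +
step 2: pivot -2/7 → sign −
step 3: row/col 3 already zero → sign 0
signature = (2, 1, 1)

Answer: (2, 1, 1)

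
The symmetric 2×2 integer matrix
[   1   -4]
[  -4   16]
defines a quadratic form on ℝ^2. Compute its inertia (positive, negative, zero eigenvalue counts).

Answer: (1, 0, 1)

Derivation:
step 0: pivot 1 → sign +
step 1: row/col 1 already zero → sign 0
signature = (1, 0, 1)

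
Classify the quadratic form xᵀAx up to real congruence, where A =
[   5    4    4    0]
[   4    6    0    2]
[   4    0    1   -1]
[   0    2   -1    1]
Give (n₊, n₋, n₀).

step 0: pivot 5 → sign +
step 1: pivot 14/5 → sign +
step 2: pivot -41/7 → sign −
step 3: pivot -6/41 → sign −
signature = (2, 2, 0)

Answer: (2, 2, 0)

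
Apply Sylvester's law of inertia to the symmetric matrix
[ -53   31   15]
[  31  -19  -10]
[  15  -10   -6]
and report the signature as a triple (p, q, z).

step 0: pivot -53 → sign −
step 1: pivot -46/53 → sign −
step 2: pivot -1/46 → sign −
signature = (0, 3, 0)

Answer: (0, 3, 0)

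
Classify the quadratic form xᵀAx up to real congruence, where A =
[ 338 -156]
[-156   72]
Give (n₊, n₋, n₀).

Answer: (1, 0, 1)

Derivation:
step 0: pivot 338 → sign +
step 1: row/col 1 already zero → sign 0
signature = (1, 0, 1)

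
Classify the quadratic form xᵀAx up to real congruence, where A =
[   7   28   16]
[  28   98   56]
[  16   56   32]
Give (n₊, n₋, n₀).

step 0: pivot 7 → sign +
step 1: pivot -14 → sign −
step 2: row/col 2 already zero → sign 0
signature = (1, 1, 1)

Answer: (1, 1, 1)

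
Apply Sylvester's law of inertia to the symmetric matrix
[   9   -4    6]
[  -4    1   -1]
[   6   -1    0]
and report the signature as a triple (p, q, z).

step 0: pivot 9 → sign +
step 1: pivot -7/9 → sign −
step 2: pivot -3/7 → sign −
signature = (1, 2, 0)

Answer: (1, 2, 0)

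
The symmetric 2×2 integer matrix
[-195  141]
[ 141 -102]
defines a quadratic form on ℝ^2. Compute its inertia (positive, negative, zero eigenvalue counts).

step 0: pivot -195 → sign −
step 1: pivot -3/65 → sign −
signature = (0, 2, 0)

Answer: (0, 2, 0)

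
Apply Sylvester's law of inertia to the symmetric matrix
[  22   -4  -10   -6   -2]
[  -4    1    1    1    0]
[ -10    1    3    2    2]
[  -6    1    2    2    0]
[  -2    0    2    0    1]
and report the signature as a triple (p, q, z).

step 0: pivot 22 → sign +
step 1: pivot 3/11 → sign +
step 2: pivot -4 → sign −
step 3: pivot 7/12 → sign +
step 4: pivot -3/7 → sign −
signature = (3, 2, 0)

Answer: (3, 2, 0)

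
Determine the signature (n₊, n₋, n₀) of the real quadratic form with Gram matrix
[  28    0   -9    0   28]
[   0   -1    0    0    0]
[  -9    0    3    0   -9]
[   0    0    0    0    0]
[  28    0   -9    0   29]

step 0: pivot 28 → sign +
step 1: pivot -1 → sign −
step 2: pivot 3/28 → sign +
step 3: pivot 1 → sign +
step 4: row/col 4 already zero → sign 0
signature = (3, 1, 1)

Answer: (3, 1, 1)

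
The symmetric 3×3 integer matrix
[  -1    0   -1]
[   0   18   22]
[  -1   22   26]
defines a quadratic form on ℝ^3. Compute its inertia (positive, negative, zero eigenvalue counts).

step 0: pivot -1 → sign −
step 1: pivot 18 → sign +
step 2: pivot 1/9 → sign +
signature = (2, 1, 0)

Answer: (2, 1, 0)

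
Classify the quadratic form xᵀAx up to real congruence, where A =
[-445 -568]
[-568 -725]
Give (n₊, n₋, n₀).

step 0: pivot -445 → sign −
step 1: pivot -1/445 → sign −
signature = (0, 2, 0)

Answer: (0, 2, 0)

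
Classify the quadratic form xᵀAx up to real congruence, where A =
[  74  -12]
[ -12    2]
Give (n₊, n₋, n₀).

step 0: pivot 74 → sign +
step 1: pivot 2/37 → sign +
signature = (2, 0, 0)

Answer: (2, 0, 0)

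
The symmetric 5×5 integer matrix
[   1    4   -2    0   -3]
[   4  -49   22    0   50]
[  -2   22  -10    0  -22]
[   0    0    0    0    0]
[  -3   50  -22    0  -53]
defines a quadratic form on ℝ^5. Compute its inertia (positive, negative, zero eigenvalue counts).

Answer: (1, 3, 1)

Derivation:
step 0: pivot 1 → sign +
step 1: pivot -65 → sign −
step 2: pivot -2/13 → sign −
step 3: pivot -2/5 → sign −
step 4: row/col 4 already zero → sign 0
signature = (1, 3, 1)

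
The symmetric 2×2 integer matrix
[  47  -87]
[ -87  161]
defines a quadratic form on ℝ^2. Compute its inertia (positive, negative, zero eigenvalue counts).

step 0: pivot 47 → sign +
step 1: pivot -2/47 → sign −
signature = (1, 1, 0)

Answer: (1, 1, 0)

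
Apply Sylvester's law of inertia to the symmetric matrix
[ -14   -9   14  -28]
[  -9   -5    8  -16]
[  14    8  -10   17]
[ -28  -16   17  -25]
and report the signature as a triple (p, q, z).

step 0: pivot -14 → sign −
step 1: pivot 11/14 → sign +
step 2: pivot 30/11 → sign +
step 3: pivot -3/10 → sign −
signature = (2, 2, 0)

Answer: (2, 2, 0)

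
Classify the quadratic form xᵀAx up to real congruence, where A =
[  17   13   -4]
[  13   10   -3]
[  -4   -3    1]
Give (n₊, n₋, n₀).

step 0: pivot 17 → sign +
step 1: pivot 1/17 → sign +
step 2: row/col 2 already zero → sign 0
signature = (2, 0, 1)

Answer: (2, 0, 1)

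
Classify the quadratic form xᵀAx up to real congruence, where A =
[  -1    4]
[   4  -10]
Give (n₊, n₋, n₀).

Answer: (1, 1, 0)

Derivation:
step 0: pivot -1 → sign −
step 1: pivot 6 → sign +
signature = (1, 1, 0)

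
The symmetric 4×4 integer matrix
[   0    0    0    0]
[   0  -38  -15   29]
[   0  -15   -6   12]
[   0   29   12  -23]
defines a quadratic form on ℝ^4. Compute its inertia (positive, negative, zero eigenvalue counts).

step 0: pivot -38 → sign −
step 1: pivot -3/38 → sign −
step 2: pivot 3 → sign +
step 3: row/col 3 already zero → sign 0
signature = (1, 2, 1)

Answer: (1, 2, 1)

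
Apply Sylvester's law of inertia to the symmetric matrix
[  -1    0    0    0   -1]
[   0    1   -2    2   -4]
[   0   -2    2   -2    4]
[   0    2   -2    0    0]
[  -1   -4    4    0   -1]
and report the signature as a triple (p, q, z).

Answer: (1, 3, 1)

Derivation:
step 0: pivot -1 → sign −
step 1: pivot 1 → sign +
step 2: pivot -2 → sign −
step 3: pivot -2 → sign −
step 4: row/col 4 already zero → sign 0
signature = (1, 3, 1)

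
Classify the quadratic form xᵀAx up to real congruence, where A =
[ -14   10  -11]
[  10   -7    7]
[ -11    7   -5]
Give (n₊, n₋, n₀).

Answer: (1, 2, 0)

Derivation:
step 0: pivot -14 → sign −
step 1: pivot 1/7 → sign +
step 2: pivot -3/2 → sign −
signature = (1, 2, 0)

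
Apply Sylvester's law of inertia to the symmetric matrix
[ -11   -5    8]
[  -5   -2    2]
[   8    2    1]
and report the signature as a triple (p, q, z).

Answer: (1, 2, 0)

Derivation:
step 0: pivot -11 → sign −
step 1: pivot 3/11 → sign +
step 2: pivot -3 → sign −
signature = (1, 2, 0)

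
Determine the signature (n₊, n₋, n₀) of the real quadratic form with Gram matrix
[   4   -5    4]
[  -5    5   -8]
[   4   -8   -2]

Answer: (2, 1, 0)

Derivation:
step 0: pivot 4 → sign +
step 1: pivot -5/4 → sign −
step 2: pivot 6/5 → sign +
signature = (2, 1, 0)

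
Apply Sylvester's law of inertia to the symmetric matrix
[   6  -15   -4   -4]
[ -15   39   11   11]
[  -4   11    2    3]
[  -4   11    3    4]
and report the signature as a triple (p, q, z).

step 0: pivot 6 → sign +
step 1: pivot 3/2 → sign +
step 2: pivot -4/3 → sign −
step 3: pivot 3/4 → sign +
signature = (3, 1, 0)

Answer: (3, 1, 0)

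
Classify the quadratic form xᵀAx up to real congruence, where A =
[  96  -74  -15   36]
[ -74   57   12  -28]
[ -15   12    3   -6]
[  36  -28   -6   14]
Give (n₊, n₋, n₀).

Answer: (3, 1, 0)

Derivation:
step 0: pivot 96 → sign +
step 1: pivot -1/24 → sign −
step 2: pivot 21/4 → sign +
step 3: pivot 2/7 → sign +
signature = (3, 1, 0)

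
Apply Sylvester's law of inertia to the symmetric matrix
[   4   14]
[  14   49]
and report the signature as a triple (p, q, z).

Answer: (1, 0, 1)

Derivation:
step 0: pivot 4 → sign +
step 1: row/col 1 already zero → sign 0
signature = (1, 0, 1)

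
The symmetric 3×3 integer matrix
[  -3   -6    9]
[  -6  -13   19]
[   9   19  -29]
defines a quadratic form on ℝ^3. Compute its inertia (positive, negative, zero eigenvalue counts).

step 0: pivot -3 → sign −
step 1: pivot -1 → sign −
step 2: pivot -1 → sign −
signature = (0, 3, 0)

Answer: (0, 3, 0)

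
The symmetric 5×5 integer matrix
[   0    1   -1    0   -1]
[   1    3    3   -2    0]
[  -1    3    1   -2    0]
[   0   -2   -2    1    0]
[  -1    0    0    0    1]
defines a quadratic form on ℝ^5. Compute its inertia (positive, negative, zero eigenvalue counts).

Answer: (3, 2, 0)

Derivation:
step 0: pivot 3 → sign +
step 1: pivot -1/3 → sign −
step 2: pivot 10 → sign +
step 3: pivot -3/5 → sign −
step 4: pivot 2/3 → sign +
signature = (3, 2, 0)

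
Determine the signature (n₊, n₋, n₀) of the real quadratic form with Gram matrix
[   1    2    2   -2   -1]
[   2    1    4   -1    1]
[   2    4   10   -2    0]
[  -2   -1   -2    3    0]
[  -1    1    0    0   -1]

step 0: pivot 1 → sign +
step 1: pivot -3 → sign −
step 2: pivot 6 → sign +
step 3: pivot 4/3 → sign +
step 4: pivot 1/4 → sign +
signature = (4, 1, 0)

Answer: (4, 1, 0)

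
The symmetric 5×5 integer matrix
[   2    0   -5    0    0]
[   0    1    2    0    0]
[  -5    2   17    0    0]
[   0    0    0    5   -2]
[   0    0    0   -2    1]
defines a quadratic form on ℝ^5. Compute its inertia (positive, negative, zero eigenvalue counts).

Answer: (5, 0, 0)

Derivation:
step 0: pivot 2 → sign +
step 1: pivot 1 → sign +
step 2: pivot 1/2 → sign +
step 3: pivot 5 → sign +
step 4: pivot 1/5 → sign +
signature = (5, 0, 0)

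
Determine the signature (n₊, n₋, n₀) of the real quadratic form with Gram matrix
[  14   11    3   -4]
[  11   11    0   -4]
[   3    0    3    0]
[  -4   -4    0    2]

Answer: (3, 0, 1)

Derivation:
step 0: pivot 14 → sign +
step 1: pivot 33/14 → sign +
step 2: pivot 6/11 → sign +
step 3: row/col 3 already zero → sign 0
signature = (3, 0, 1)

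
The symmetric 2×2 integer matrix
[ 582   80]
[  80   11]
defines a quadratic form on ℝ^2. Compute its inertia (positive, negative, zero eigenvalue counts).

Answer: (2, 0, 0)

Derivation:
step 0: pivot 582 → sign +
step 1: pivot 1/291 → sign +
signature = (2, 0, 0)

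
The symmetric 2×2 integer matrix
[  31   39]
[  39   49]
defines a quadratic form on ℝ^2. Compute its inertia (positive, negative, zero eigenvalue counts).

step 0: pivot 31 → sign +
step 1: pivot -2/31 → sign −
signature = (1, 1, 0)

Answer: (1, 1, 0)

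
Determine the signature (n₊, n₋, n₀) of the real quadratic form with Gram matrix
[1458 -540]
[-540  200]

Answer: (1, 0, 1)

Derivation:
step 0: pivot 1458 → sign +
step 1: row/col 1 already zero → sign 0
signature = (1, 0, 1)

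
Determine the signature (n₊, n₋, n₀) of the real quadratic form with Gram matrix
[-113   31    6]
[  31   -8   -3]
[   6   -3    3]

step 0: pivot -113 → sign −
step 1: pivot 57/113 → sign +
step 2: pivot -6/19 → sign −
signature = (1, 2, 0)

Answer: (1, 2, 0)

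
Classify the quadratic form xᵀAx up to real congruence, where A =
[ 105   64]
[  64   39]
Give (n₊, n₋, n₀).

Answer: (1, 1, 0)

Derivation:
step 0: pivot 105 → sign +
step 1: pivot -1/105 → sign −
signature = (1, 1, 0)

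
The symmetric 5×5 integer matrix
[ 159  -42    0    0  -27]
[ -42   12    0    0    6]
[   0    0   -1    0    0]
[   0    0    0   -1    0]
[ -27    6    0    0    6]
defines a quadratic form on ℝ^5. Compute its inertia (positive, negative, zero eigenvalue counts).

Answer: (2, 2, 1)

Derivation:
step 0: pivot 159 → sign +
step 1: pivot 48/53 → sign +
step 2: pivot -1 → sign −
step 3: pivot -1 → sign −
step 4: row/col 4 already zero → sign 0
signature = (2, 2, 1)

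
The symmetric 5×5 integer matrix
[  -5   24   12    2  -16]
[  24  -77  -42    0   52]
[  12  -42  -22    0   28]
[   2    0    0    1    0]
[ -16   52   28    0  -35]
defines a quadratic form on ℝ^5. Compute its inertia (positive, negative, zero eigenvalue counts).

Answer: (2, 3, 0)

Derivation:
step 0: pivot -5 → sign −
step 1: pivot 191/5 → sign +
step 2: pivot 82/191 → sign +
step 3: pivot -99/41 → sign −
step 4: pivot -1/99 → sign −
signature = (2, 3, 0)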